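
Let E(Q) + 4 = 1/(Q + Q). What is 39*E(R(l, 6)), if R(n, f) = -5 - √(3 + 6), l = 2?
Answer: -2535/16 ≈ -158.44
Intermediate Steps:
R(n, f) = -8 (R(n, f) = -5 - √9 = -5 - 1*3 = -5 - 3 = -8)
E(Q) = -4 + 1/(2*Q) (E(Q) = -4 + 1/(Q + Q) = -4 + 1/(2*Q))
39*E(R(l, 6)) = 39*(-4 + (½)/(-8)) = 39*(-4 + (½)*(-⅛)) = 39*(-4 - 1/16) = 39*(-65/16) = -2535/16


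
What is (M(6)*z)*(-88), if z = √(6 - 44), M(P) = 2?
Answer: -176*I*√38 ≈ -1084.9*I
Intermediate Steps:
z = I*√38 (z = √(-38) = I*√38 ≈ 6.1644*I)
(M(6)*z)*(-88) = (2*(I*√38))*(-88) = (2*I*√38)*(-88) = -176*I*√38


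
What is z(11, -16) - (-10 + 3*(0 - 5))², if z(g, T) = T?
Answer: -641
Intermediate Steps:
z(11, -16) - (-10 + 3*(0 - 5))² = -16 - (-10 + 3*(0 - 5))² = -16 - (-10 + 3*(-5))² = -16 - (-10 - 15)² = -16 - 1*(-25)² = -16 - 1*625 = -16 - 625 = -641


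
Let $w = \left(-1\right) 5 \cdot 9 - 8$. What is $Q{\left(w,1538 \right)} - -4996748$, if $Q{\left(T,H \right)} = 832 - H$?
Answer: $4996042$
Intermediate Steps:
$w = -53$ ($w = \left(-5\right) 9 - 8 = -45 - 8 = -53$)
$Q{\left(w,1538 \right)} - -4996748 = \left(832 - 1538\right) - -4996748 = \left(832 - 1538\right) + 4996748 = -706 + 4996748 = 4996042$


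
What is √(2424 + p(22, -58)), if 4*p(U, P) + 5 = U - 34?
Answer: √9679/2 ≈ 49.191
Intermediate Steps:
p(U, P) = -39/4 + U/4 (p(U, P) = -5/4 + (U - 34)/4 = -5/4 + (-34 + U)/4 = -5/4 + (-17/2 + U/4) = -39/4 + U/4)
√(2424 + p(22, -58)) = √(2424 + (-39/4 + (¼)*22)) = √(2424 + (-39/4 + 11/2)) = √(2424 - 17/4) = √(9679/4) = √9679/2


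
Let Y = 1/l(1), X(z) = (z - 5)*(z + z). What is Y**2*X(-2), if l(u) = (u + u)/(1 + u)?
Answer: 28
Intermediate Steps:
X(z) = 2*z*(-5 + z) (X(z) = (-5 + z)*(2*z) = 2*z*(-5 + z))
l(u) = 2*u/(1 + u) (l(u) = (2*u)/(1 + u) = 2*u/(1 + u))
Y = 1 (Y = 1/(2*1/(1 + 1)) = 1/(2*1/2) = 1/(2*1*(1/2)) = 1/1 = 1)
Y**2*X(-2) = 1**2*(2*(-2)*(-5 - 2)) = 1*(2*(-2)*(-7)) = 1*28 = 28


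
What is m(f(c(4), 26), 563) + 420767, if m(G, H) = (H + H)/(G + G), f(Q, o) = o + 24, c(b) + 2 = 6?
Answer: 21038913/50 ≈ 4.2078e+5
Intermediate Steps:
c(b) = 4 (c(b) = -2 + 6 = 4)
f(Q, o) = 24 + o
m(G, H) = H/G (m(G, H) = (2*H)/((2*G)) = (2*H)*(1/(2*G)) = H/G)
m(f(c(4), 26), 563) + 420767 = 563/(24 + 26) + 420767 = 563/50 + 420767 = 21038913/50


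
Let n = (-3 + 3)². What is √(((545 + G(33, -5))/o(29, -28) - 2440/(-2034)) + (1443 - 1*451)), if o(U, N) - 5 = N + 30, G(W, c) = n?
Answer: √6031258723/2373 ≈ 32.727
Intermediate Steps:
n = 0 (n = 0² = 0)
G(W, c) = 0
o(U, N) = 35 + N (o(U, N) = 5 + (N + 30) = 5 + (30 + N) = 35 + N)
√(((545 + G(33, -5))/o(29, -28) - 2440/(-2034)) + (1443 - 1*451)) = √(((545 + 0)/(35 - 28) - 2440/(-2034)) + (1443 - 1*451)) = √((545/7 - 2440*(-1/2034)) + (1443 - 451)) = √((545*(⅐) + 1220/1017) + 992) = √((545/7 + 1220/1017) + 992) = √(562805/7119 + 992) = √(7624853/7119) = √6031258723/2373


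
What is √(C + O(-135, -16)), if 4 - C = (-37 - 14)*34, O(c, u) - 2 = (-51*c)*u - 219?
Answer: 3*I*√12071 ≈ 329.6*I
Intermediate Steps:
O(c, u) = -217 - 51*c*u (O(c, u) = 2 + ((-51*c)*u - 219) = 2 + (-51*c*u - 219) = 2 + (-219 - 51*c*u) = -217 - 51*c*u)
C = 1738 (C = 4 - (-37 - 14)*34 = 4 - (-51)*34 = 4 - 1*(-1734) = 4 + 1734 = 1738)
√(C + O(-135, -16)) = √(1738 + (-217 - 51*(-135)*(-16))) = √(1738 + (-217 - 110160)) = √(1738 - 110377) = √(-108639) = 3*I*√12071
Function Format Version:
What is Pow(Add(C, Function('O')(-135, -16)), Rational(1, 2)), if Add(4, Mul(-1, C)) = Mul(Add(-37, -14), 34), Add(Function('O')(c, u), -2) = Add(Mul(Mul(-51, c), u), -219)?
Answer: Mul(3, I, Pow(12071, Rational(1, 2))) ≈ Mul(329.60, I)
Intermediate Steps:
Function('O')(c, u) = Add(-217, Mul(-51, c, u)) (Function('O')(c, u) = Add(2, Add(Mul(Mul(-51, c), u), -219)) = Add(2, Add(Mul(-51, c, u), -219)) = Add(2, Add(-219, Mul(-51, c, u))) = Add(-217, Mul(-51, c, u)))
C = 1738 (C = Add(4, Mul(-1, Mul(Add(-37, -14), 34))) = Add(4, Mul(-1, Mul(-51, 34))) = Add(4, Mul(-1, -1734)) = Add(4, 1734) = 1738)
Pow(Add(C, Function('O')(-135, -16)), Rational(1, 2)) = Pow(Add(1738, Add(-217, Mul(-51, -135, -16))), Rational(1, 2)) = Pow(Add(1738, Add(-217, -110160)), Rational(1, 2)) = Pow(Add(1738, -110377), Rational(1, 2)) = Pow(-108639, Rational(1, 2)) = Mul(3, I, Pow(12071, Rational(1, 2)))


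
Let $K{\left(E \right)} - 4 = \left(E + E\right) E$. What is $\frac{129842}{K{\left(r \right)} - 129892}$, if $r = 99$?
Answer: $- \frac{64921}{55143} \approx -1.1773$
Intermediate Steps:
$K{\left(E \right)} = 4 + 2 E^{2}$ ($K{\left(E \right)} = 4 + \left(E + E\right) E = 4 + 2 E E = 4 + 2 E^{2}$)
$\frac{129842}{K{\left(r \right)} - 129892} = \frac{129842}{\left(4 + 2 \cdot 99^{2}\right) - 129892} = \frac{129842}{\left(4 + 2 \cdot 9801\right) - 129892} = \frac{129842}{\left(4 + 19602\right) - 129892} = \frac{129842}{19606 - 129892} = \frac{129842}{-110286} = 129842 \left(- \frac{1}{110286}\right) = - \frac{64921}{55143}$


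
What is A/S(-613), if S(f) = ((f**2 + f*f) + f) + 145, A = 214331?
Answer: 214331/751070 ≈ 0.28537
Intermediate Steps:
S(f) = 145 + f + 2*f**2 (S(f) = ((f**2 + f**2) + f) + 145 = (2*f**2 + f) + 145 = (f + 2*f**2) + 145 = 145 + f + 2*f**2)
A/S(-613) = 214331/(145 - 613 + 2*(-613)**2) = 214331/(145 - 613 + 2*375769) = 214331/(145 - 613 + 751538) = 214331/751070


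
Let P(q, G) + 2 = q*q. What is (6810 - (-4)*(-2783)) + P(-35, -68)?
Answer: -3099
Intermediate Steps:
P(q, G) = -2 + q**2 (P(q, G) = -2 + q*q = -2 + q**2)
(6810 - (-4)*(-2783)) + P(-35, -68) = (6810 - (-4)*(-2783)) + (-2 + (-35)**2) = (6810 - 1*11132) + (-2 + 1225) = (6810 - 11132) + 1223 = -4322 + 1223 = -3099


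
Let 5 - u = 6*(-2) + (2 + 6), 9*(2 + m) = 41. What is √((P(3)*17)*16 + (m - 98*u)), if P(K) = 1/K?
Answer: I*√7099/3 ≈ 28.085*I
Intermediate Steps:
m = 23/9 (m = -2 + (⅑)*41 = -2 + 41/9 = 23/9 ≈ 2.5556)
u = 9 (u = 5 - (6*(-2) + (2 + 6)) = 5 - (-12 + 8) = 5 - 1*(-4) = 5 + 4 = 9)
√((P(3)*17)*16 + (m - 98*u)) = √((17/3)*16 + (23/9 - 98*9)) = √(((⅓)*17)*16 + (23/9 - 882)) = √((17/3)*16 - 7915/9) = √(272/3 - 7915/9) = √(-7099/9) = I*√7099/3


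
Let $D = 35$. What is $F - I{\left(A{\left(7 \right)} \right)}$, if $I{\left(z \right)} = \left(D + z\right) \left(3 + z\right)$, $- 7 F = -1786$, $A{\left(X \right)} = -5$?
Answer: $\frac{2206}{7} \approx 315.14$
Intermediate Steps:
$F = \frac{1786}{7}$ ($F = \left(- \frac{1}{7}\right) \left(-1786\right) = \frac{1786}{7} \approx 255.14$)
$I{\left(z \right)} = \left(3 + z\right) \left(35 + z\right)$ ($I{\left(z \right)} = \left(35 + z\right) \left(3 + z\right) = \left(3 + z\right) \left(35 + z\right)$)
$F - I{\left(A{\left(7 \right)} \right)} = \frac{1786}{7} - \left(105 + \left(-5\right)^{2} + 38 \left(-5\right)\right) = \frac{1786}{7} - \left(105 + 25 - 190\right) = \frac{1786}{7} - -60 = \frac{1786}{7} + 60 = \frac{2206}{7}$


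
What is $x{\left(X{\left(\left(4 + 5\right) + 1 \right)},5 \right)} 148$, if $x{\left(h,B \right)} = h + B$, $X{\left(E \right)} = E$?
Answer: $2220$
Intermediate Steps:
$x{\left(h,B \right)} = B + h$
$x{\left(X{\left(\left(4 + 5\right) + 1 \right)},5 \right)} 148 = \left(5 + \left(\left(4 + 5\right) + 1\right)\right) 148 = \left(5 + \left(9 + 1\right)\right) 148 = \left(5 + 10\right) 148 = 15 \cdot 148 = 2220$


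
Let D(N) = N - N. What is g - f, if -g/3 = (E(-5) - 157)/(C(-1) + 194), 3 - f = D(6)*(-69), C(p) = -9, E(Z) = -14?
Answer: -42/185 ≈ -0.22703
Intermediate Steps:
D(N) = 0
f = 3 (f = 3 - 0*(-69) = 3 - 1*0 = 3 + 0 = 3)
g = 513/185 (g = -3*(-14 - 157)/(-9 + 194) = -(-513)/185 = -3*(-171/185) = 513/185 ≈ 2.7730)
g - f = 513/185 - 1*3 = 513/185 - 3 = -42/185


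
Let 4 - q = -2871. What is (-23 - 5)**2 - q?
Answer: -2091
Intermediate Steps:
q = 2875 (q = 4 - 1*(-2871) = 4 + 2871 = 2875)
(-23 - 5)**2 - q = (-23 - 5)**2 - 1*2875 = (-28)**2 - 2875 = 784 - 2875 = -2091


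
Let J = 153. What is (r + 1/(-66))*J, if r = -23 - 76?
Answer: -333285/22 ≈ -15149.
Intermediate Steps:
r = -99
(r + 1/(-66))*J = (-99 + 1/(-66))*153 = (-99 - 1/66)*153 = -6535/66*153 = -333285/22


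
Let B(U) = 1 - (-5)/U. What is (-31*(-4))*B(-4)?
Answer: -31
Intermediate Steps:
B(U) = 1 + 5/U
(-31*(-4))*B(-4) = (-31*(-4))*((5 - 4)/(-4)) = 124*(-¼*1) = 124*(-¼) = -31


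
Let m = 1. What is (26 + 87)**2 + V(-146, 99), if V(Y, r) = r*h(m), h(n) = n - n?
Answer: 12769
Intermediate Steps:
h(n) = 0
V(Y, r) = 0 (V(Y, r) = r*0 = 0)
(26 + 87)**2 + V(-146, 99) = (26 + 87)**2 + 0 = 113**2 + 0 = 12769 + 0 = 12769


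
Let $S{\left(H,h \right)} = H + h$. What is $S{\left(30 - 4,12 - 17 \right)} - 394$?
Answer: $-373$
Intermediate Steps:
$S{\left(30 - 4,12 - 17 \right)} - 394 = \left(\left(30 - 4\right) + \left(12 - 17\right)\right) - 394 = \left(\left(30 - 4\right) - 5\right) - 394 = \left(26 - 5\right) - 394 = 21 - 394 = -373$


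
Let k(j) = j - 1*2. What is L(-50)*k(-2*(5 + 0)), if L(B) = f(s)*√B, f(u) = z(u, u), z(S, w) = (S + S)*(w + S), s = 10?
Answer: -24000*I*√2 ≈ -33941.0*I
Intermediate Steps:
k(j) = -2 + j (k(j) = j - 2 = -2 + j)
z(S, w) = 2*S*(S + w) (z(S, w) = (2*S)*(S + w) = 2*S*(S + w))
f(u) = 4*u² (f(u) = 2*u*(u + u) = 2*u*(2*u) = 4*u²)
L(B) = 400*√B (L(B) = (4*10²)*√B = (4*100)*√B = 400*√B)
L(-50)*k(-2*(5 + 0)) = (400*√(-50))*(-2 - 2*(5 + 0)) = (400*(5*I*√2))*(-2 - 2*5) = (2000*I*√2)*(-2 - 10) = (2000*I*√2)*(-12) = -24000*I*√2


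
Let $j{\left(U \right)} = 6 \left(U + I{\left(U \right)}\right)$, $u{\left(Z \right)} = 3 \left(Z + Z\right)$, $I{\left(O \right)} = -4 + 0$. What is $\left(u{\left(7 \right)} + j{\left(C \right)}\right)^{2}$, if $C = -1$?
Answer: $144$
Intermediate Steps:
$I{\left(O \right)} = -4$
$u{\left(Z \right)} = 6 Z$ ($u{\left(Z \right)} = 3 \cdot 2 Z = 6 Z$)
$j{\left(U \right)} = -24 + 6 U$ ($j{\left(U \right)} = 6 \left(U - 4\right) = 6 \left(-4 + U\right) = -24 + 6 U$)
$\left(u{\left(7 \right)} + j{\left(C \right)}\right)^{2} = \left(6 \cdot 7 + \left(-24 + 6 \left(-1\right)\right)\right)^{2} = \left(42 - 30\right)^{2} = 12^{2} = 144$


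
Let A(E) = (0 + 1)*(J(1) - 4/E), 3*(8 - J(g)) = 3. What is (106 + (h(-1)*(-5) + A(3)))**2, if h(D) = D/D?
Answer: 102400/9 ≈ 11378.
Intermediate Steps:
J(g) = 7 (J(g) = 8 - 1/3*3 = 8 - 1 = 7)
A(E) = 7 - 4/E (A(E) = (0 + 1)*(7 - 4/E) = 1*(7 - 4/E) = 7 - 4/E)
h(D) = 1
(106 + (h(-1)*(-5) + A(3)))**2 = (106 + (1*(-5) + (7 - 4/3)))**2 = (106 + (-5 + (7 - 4*1/3)))**2 = (106 + (-5 + (7 - 4/3)))**2 = (106 + (-5 + 17/3))**2 = (106 + 2/3)**2 = (320/3)**2 = 102400/9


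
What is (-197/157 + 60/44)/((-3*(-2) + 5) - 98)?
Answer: -188/150249 ≈ -0.0012513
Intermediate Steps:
(-197/157 + 60/44)/((-3*(-2) + 5) - 98) = (-197*1/157 + 60*(1/44))/((6 + 5) - 98) = (-197/157 + 15/11)/(11 - 98) = (188/1727)/(-87) = (188/1727)*(-1/87) = -188/150249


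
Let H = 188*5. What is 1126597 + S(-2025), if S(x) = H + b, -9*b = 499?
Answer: 10147334/9 ≈ 1.1275e+6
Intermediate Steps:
b = -499/9 (b = -⅑*499 = -499/9 ≈ -55.444)
H = 940
S(x) = 7961/9 (S(x) = 940 - 499/9 = 7961/9)
1126597 + S(-2025) = 1126597 + 7961/9 = 10147334/9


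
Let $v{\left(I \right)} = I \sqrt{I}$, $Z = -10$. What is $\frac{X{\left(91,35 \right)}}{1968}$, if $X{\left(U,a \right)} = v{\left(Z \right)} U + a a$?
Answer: $\frac{1225}{1968} - \frac{455 i \sqrt{10}}{984} \approx 0.62246 - 1.4622 i$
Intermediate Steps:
$v{\left(I \right)} = I^{\frac{3}{2}}$
$X{\left(U,a \right)} = a^{2} - 10 i U \sqrt{10}$ ($X{\left(U,a \right)} = \left(-10\right)^{\frac{3}{2}} U + a a = - 10 i \sqrt{10} U + a^{2} = - 10 i U \sqrt{10} + a^{2} = a^{2} - 10 i U \sqrt{10}$)
$\frac{X{\left(91,35 \right)}}{1968} = \frac{35^{2} - 10 i 91 \sqrt{10}}{1968} = \left(1225 - 910 i \sqrt{10}\right) \frac{1}{1968} = \frac{1225}{1968} - \frac{455 i \sqrt{10}}{984}$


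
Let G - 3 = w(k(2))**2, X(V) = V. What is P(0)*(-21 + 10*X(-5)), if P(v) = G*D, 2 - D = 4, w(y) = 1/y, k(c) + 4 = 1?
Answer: 3976/9 ≈ 441.78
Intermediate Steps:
k(c) = -3 (k(c) = -4 + 1 = -3)
D = -2 (D = 2 - 1*4 = 2 - 4 = -2)
G = 28/9 (G = 3 + (1/(-3))**2 = 3 + (-1/3)**2 = 3 + 1/9 = 28/9 ≈ 3.1111)
P(v) = -56/9 (P(v) = (28/9)*(-2) = -56/9)
P(0)*(-21 + 10*X(-5)) = -56*(-21 + 10*(-5))/9 = -56*(-21 - 50)/9 = -56/9*(-71) = 3976/9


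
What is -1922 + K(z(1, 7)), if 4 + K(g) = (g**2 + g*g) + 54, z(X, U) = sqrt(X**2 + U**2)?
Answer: -1772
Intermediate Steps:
z(X, U) = sqrt(U**2 + X**2)
K(g) = 50 + 2*g**2 (K(g) = -4 + ((g**2 + g*g) + 54) = -4 + ((g**2 + g**2) + 54) = -4 + (2*g**2 + 54) = -4 + (54 + 2*g**2) = 50 + 2*g**2)
-1922 + K(z(1, 7)) = -1922 + (50 + 2*(sqrt(7**2 + 1**2))**2) = -1922 + (50 + 2*(sqrt(49 + 1))**2) = -1922 + (50 + 2*(sqrt(50))**2) = -1922 + (50 + 2*(5*sqrt(2))**2) = -1922 + (50 + 2*50) = -1922 + (50 + 100) = -1922 + 150 = -1772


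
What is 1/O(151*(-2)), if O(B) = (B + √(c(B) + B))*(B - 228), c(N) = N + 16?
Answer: 151/24324880 + 7*I*√3/24324880 ≈ 6.2076e-6 + 4.9843e-7*I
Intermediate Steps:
c(N) = 16 + N
O(B) = (-228 + B)*(B + √(16 + 2*B)) (O(B) = (B + √((16 + B) + B))*(B - 228) = (B + √(16 + 2*B))*(-228 + B) = (-228 + B)*(B + √(16 + 2*B)))
1/O(151*(-2)) = 1/((151*(-2))² - 34428*(-2) - 228*√(16 + 2*(151*(-2))) + (151*(-2))*√(16 + 2*(151*(-2)))) = 1/((-302)² - 228*(-302) - 228*√(16 + 2*(-302)) - 302*√(16 + 2*(-302))) = 1/(91204 + 68856 - 228*√(16 - 604) - 302*√(16 - 604)) = 1/(91204 + 68856 - 3192*I*√3 - 4228*I*√3) = 1/(160060 - 7420*I*√3)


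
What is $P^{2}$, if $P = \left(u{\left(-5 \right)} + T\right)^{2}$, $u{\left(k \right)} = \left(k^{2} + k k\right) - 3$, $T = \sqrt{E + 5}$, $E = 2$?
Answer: $\left(47 + \sqrt{7}\right)^{4} \approx 6.0748 \cdot 10^{6}$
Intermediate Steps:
$T = \sqrt{7}$ ($T = \sqrt{2 + 5} = \sqrt{7} \approx 2.6458$)
$u{\left(k \right)} = -3 + 2 k^{2}$ ($u{\left(k \right)} = \left(k^{2} + k^{2}\right) - 3 = 2 k^{2} - 3 = -3 + 2 k^{2}$)
$P = \left(47 + \sqrt{7}\right)^{2}$ ($P = \left(\left(-3 + 2 \left(-5\right)^{2}\right) + \sqrt{7}\right)^{2} = \left(\left(-3 + 2 \cdot 25\right) + \sqrt{7}\right)^{2} = \left(\left(-3 + 50\right) + \sqrt{7}\right)^{2} = \left(47 + \sqrt{7}\right)^{2} \approx 2464.7$)
$P^{2} = \left(\left(47 + \sqrt{7}\right)^{2}\right)^{2} = \left(47 + \sqrt{7}\right)^{4}$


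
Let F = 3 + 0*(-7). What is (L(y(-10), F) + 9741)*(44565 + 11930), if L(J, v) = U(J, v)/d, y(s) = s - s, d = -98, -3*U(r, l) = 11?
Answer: 161794053175/294 ≈ 5.5032e+8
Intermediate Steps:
U(r, l) = -11/3 (U(r, l) = -⅓*11 = -11/3)
y(s) = 0
F = 3 (F = 3 + 0 = 3)
L(J, v) = 11/294 (L(J, v) = -11/3/(-98) = -11/3*(-1/98) = 11/294)
(L(y(-10), F) + 9741)*(44565 + 11930) = (11/294 + 9741)*(44565 + 11930) = (2863865/294)*56495 = 161794053175/294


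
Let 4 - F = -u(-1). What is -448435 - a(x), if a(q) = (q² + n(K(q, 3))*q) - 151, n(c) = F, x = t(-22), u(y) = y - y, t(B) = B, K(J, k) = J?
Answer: -448680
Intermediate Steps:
u(y) = 0
x = -22
F = 4 (F = 4 - (-1)*0 = 4 - 1*0 = 4 + 0 = 4)
n(c) = 4
a(q) = -151 + q² + 4*q (a(q) = (q² + 4*q) - 151 = -151 + q² + 4*q)
-448435 - a(x) = -448435 - (-151 + (-22)² + 4*(-22)) = -448435 - (-151 + 484 - 88) = -448435 - 1*245 = -448435 - 245 = -448680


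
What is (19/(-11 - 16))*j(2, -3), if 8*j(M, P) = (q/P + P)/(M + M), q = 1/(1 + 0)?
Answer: 95/1296 ≈ 0.073303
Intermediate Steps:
q = 1 (q = 1/1 = 1)
j(M, P) = (P + 1/P)/(16*M) (j(M, P) = ((1/P + P)/(M + M))/8 = ((1/P + P)/((2*M)))/8 = ((P + 1/P)*(1/(2*M)))/8 = ((P + 1/P)/(2*M))/8 = (P + 1/P)/(16*M))
(19/(-11 - 16))*j(2, -3) = (19/(-11 - 16))*((1/16)*(1 + (-3)²)/(2*(-3))) = (19/(-27))*((1/16)*(½)*(-⅓)*(1 + 9)) = (-1/27*19)*((1/16)*(½)*(-⅓)*10) = -19/27*(-5/48) = 95/1296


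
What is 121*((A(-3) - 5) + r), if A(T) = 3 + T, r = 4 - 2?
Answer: -363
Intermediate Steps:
r = 2
121*((A(-3) - 5) + r) = 121*(((3 - 3) - 5) + 2) = 121*((0 - 5) + 2) = 121*(-5 + 2) = 121*(-3) = -363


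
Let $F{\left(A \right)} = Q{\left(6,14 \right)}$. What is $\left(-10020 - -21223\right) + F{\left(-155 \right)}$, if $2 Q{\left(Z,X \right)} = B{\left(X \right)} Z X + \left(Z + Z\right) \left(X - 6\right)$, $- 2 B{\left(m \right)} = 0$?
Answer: $11251$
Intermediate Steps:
$B{\left(m \right)} = 0$ ($B{\left(m \right)} = \left(- \frac{1}{2}\right) 0 = 0$)
$Q{\left(Z,X \right)} = Z \left(-6 + X\right)$ ($Q{\left(Z,X \right)} = \frac{0 Z X + \left(Z + Z\right) \left(X - 6\right)}{2} = \frac{0 X + 2 Z \left(-6 + X\right)}{2} = \frac{0 + 2 Z \left(-6 + X\right)}{2} = \frac{2 Z \left(-6 + X\right)}{2} = Z \left(-6 + X\right)$)
$F{\left(A \right)} = 48$ ($F{\left(A \right)} = 6 \left(-6 + 14\right) = 6 \cdot 8 = 48$)
$\left(-10020 - -21223\right) + F{\left(-155 \right)} = \left(-10020 - -21223\right) + 48 = \left(-10020 + 21223\right) + 48 = 11203 + 48 = 11251$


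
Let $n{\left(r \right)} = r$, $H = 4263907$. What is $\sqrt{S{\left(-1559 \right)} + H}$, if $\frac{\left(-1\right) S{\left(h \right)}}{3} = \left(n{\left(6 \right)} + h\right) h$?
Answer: $i \sqrt{2999474} \approx 1731.9 i$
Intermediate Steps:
$S{\left(h \right)} = - 3 h \left(6 + h\right)$ ($S{\left(h \right)} = - 3 \left(6 + h\right) h = - 3 h \left(6 + h\right)$)
$\sqrt{S{\left(-1559 \right)} + H} = \sqrt{\left(-3\right) \left(-1559\right) \left(6 - 1559\right) + 4263907} = \sqrt{\left(-3\right) \left(-1559\right) \left(-1553\right) + 4263907} = \sqrt{-7263381 + 4263907} = \sqrt{-2999474} = i \sqrt{2999474}$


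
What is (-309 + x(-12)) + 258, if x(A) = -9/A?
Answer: -201/4 ≈ -50.250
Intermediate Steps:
(-309 + x(-12)) + 258 = (-309 - 9/(-12)) + 258 = (-309 - 9*(-1/12)) + 258 = (-309 + ¾) + 258 = -1233/4 + 258 = -201/4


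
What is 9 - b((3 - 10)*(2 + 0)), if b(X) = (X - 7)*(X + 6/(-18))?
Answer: -292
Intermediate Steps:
b(X) = (-7 + X)*(-1/3 + X) (b(X) = (-7 + X)*(X + 6*(-1/18)) = (-7 + X)*(X - 1/3) = (-7 + X)*(-1/3 + X))
9 - b((3 - 10)*(2 + 0)) = 9 - (7/3 + ((3 - 10)*(2 + 0))**2 - 22*(3 - 10)*(2 + 0)/3) = 9 - (7/3 + (-7*2)**2 - (-154)*2/3) = 9 - (7/3 + (-14)**2 - 22/3*(-14)) = 9 - (7/3 + 196 + 308/3) = 9 - 1*301 = 9 - 301 = -292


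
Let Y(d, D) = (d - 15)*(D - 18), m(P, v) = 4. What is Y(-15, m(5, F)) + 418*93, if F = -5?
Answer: 39294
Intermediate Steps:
Y(d, D) = (-18 + D)*(-15 + d) (Y(d, D) = (-15 + d)*(-18 + D) = (-18 + D)*(-15 + d))
Y(-15, m(5, F)) + 418*93 = (270 - 18*(-15) - 15*4 + 4*(-15)) + 418*93 = (270 + 270 - 60 - 60) + 38874 = 420 + 38874 = 39294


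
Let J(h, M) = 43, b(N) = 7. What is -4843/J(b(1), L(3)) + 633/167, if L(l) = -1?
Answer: -781562/7181 ≈ -108.84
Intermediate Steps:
-4843/J(b(1), L(3)) + 633/167 = -4843/43 + 633/167 = -781562/7181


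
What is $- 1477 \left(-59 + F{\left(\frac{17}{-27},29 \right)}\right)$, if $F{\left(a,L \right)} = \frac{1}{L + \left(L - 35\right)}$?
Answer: $\frac{2002812}{23} \approx 87079.0$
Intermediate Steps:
$F{\left(a,L \right)} = \frac{1}{-35 + 2 L}$ ($F{\left(a,L \right)} = \frac{1}{L + \left(-35 + L\right)} = \frac{1}{-35 + 2 L}$)
$- 1477 \left(-59 + F{\left(\frac{17}{-27},29 \right)}\right) = - 1477 \left(-59 + \frac{1}{-35 + 2 \cdot 29}\right) = - 1477 \left(-59 + \frac{1}{-35 + 58}\right) = - 1477 \left(-59 + \frac{1}{23}\right) = \left(-1477\right) \left(- \frac{1356}{23}\right) = \frac{2002812}{23}$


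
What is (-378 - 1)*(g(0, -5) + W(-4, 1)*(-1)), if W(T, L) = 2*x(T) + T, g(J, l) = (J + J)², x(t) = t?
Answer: -4548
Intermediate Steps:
g(J, l) = 4*J² (g(J, l) = (2*J)² = 4*J²)
W(T, L) = 3*T (W(T, L) = 2*T + T = 3*T)
(-378 - 1)*(g(0, -5) + W(-4, 1)*(-1)) = (-378 - 1)*(4*0² + (3*(-4))*(-1)) = -379*(4*0 - 12*(-1)) = -379*(0 + 12) = -379*12 = -4548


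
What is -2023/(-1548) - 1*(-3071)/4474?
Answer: 6902405/3462876 ≈ 1.9933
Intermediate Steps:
-2023/(-1548) - 1*(-3071)/4474 = -2023*(-1/1548) + 3071*(1/4474) = 2023/1548 + 3071/4474 = 6902405/3462876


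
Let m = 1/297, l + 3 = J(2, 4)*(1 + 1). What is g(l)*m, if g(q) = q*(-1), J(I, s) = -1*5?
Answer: 13/297 ≈ 0.043771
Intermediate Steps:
J(I, s) = -5
l = -13 (l = -3 - 5*(1 + 1) = -3 - 5*2 = -3 - 10 = -13)
m = 1/297 ≈ 0.0033670
g(q) = -q
g(l)*m = -1*(-13)*(1/297) = 13*(1/297) = 13/297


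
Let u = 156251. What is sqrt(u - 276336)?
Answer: I*sqrt(120085) ≈ 346.53*I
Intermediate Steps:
sqrt(u - 276336) = sqrt(156251 - 276336) = sqrt(-120085) = I*sqrt(120085)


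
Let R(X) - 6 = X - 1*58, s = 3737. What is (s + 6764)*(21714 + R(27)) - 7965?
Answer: 227748224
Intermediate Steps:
R(X) = -52 + X (R(X) = 6 + (X - 1*58) = 6 + (X - 58) = 6 + (-58 + X) = -52 + X)
(s + 6764)*(21714 + R(27)) - 7965 = (3737 + 6764)*(21714 + (-52 + 27)) - 7965 = 10501*(21714 - 25) - 7965 = 10501*21689 - 7965 = 227756189 - 7965 = 227748224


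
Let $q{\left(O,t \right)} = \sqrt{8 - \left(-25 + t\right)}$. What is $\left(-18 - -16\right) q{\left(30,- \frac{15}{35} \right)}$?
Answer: $- \frac{6 \sqrt{182}}{7} \approx -11.563$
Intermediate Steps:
$q{\left(O,t \right)} = \sqrt{33 - t}$
$\left(-18 - -16\right) q{\left(30,- \frac{15}{35} \right)} = \left(-18 - -16\right) \sqrt{33 - - \frac{15}{35}} = \left(-18 + 16\right) \sqrt{33 - \left(-15\right) \frac{1}{35}} = - 2 \sqrt{33 - - \frac{3}{7}} = - 2 \sqrt{33 + \frac{3}{7}} = - 2 \sqrt{\frac{234}{7}} = - 2 \frac{3 \sqrt{182}}{7} = - \frac{6 \sqrt{182}}{7}$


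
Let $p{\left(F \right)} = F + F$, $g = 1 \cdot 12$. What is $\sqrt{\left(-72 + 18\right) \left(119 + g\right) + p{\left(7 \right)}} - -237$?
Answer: $237 + 2 i \sqrt{1765} \approx 237.0 + 84.024 i$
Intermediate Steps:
$g = 12$
$p{\left(F \right)} = 2 F$
$\sqrt{\left(-72 + 18\right) \left(119 + g\right) + p{\left(7 \right)}} - -237 = \sqrt{\left(-72 + 18\right) \left(119 + 12\right) + 2 \cdot 7} - -237 = \sqrt{\left(-54\right) 131 + 14} + 237 = \sqrt{-7074 + 14} + 237 = \sqrt{-7060} + 237 = 2 i \sqrt{1765} + 237 = 237 + 2 i \sqrt{1765}$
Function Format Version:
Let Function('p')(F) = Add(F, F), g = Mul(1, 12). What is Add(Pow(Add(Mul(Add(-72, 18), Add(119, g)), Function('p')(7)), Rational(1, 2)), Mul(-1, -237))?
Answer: Add(237, Mul(2, I, Pow(1765, Rational(1, 2)))) ≈ Add(237.00, Mul(84.024, I))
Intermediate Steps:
g = 12
Function('p')(F) = Mul(2, F)
Add(Pow(Add(Mul(Add(-72, 18), Add(119, g)), Function('p')(7)), Rational(1, 2)), Mul(-1, -237)) = Add(Pow(Add(Mul(Add(-72, 18), Add(119, 12)), Mul(2, 7)), Rational(1, 2)), Mul(-1, -237)) = Add(Pow(Add(Mul(-54, 131), 14), Rational(1, 2)), 237) = Add(Pow(Add(-7074, 14), Rational(1, 2)), 237) = Add(Pow(-7060, Rational(1, 2)), 237) = Add(Mul(2, I, Pow(1765, Rational(1, 2))), 237) = Add(237, Mul(2, I, Pow(1765, Rational(1, 2))))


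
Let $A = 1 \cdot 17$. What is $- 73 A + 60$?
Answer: $-1181$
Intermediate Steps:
$A = 17$
$- 73 A + 60 = \left(-73\right) 17 + 60 = -1241 + 60 = -1181$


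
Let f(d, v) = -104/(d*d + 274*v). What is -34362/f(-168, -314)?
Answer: -248316993/13 ≈ -1.9101e+7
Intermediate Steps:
f(d, v) = -104/(d**2 + 274*v)
-34362/f(-168, -314) = -34362/((-104/((-168)**2 + 274*(-314)))) = -34362/((-104/(28224 - 86036))) = -34362/((-104/(-57812))) = -34362/((-104*(-1/57812))) = -34362/26/14453 = -34362*14453/26 = -248316993/13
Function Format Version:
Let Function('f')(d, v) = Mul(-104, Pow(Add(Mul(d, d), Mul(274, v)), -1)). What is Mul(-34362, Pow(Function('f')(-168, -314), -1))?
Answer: Rational(-248316993, 13) ≈ -1.9101e+7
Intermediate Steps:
Function('f')(d, v) = Mul(-104, Pow(Add(Pow(d, 2), Mul(274, v)), -1))
Mul(-34362, Pow(Function('f')(-168, -314), -1)) = Mul(-34362, Pow(Mul(-104, Pow(Add(Pow(-168, 2), Mul(274, -314)), -1)), -1)) = Mul(-34362, Pow(Mul(-104, Pow(Add(28224, -86036), -1)), -1)) = Mul(-34362, Pow(Mul(-104, Pow(-57812, -1)), -1)) = Mul(-34362, Pow(Mul(-104, Rational(-1, 57812)), -1)) = Mul(-34362, Pow(Rational(26, 14453), -1)) = Mul(-34362, Rational(14453, 26)) = Rational(-248316993, 13)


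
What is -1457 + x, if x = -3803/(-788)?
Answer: -1144313/788 ≈ -1452.2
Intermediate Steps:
x = 3803/788 (x = -3803*(-1/788) = 3803/788 ≈ 4.8261)
-1457 + x = -1457 + 3803/788 = -1144313/788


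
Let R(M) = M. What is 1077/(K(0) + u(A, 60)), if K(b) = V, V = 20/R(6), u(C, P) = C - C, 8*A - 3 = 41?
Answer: 3231/10 ≈ 323.10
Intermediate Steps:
A = 11/2 (A = 3/8 + (⅛)*41 = 3/8 + 41/8 = 11/2 ≈ 5.5000)
u(C, P) = 0
V = 10/3 (V = 20/6 = 20*(⅙) = 10/3 ≈ 3.3333)
K(b) = 10/3
1077/(K(0) + u(A, 60)) = 1077/(10/3 + 0) = 1077/(10/3) = 1077*(3/10) = 3231/10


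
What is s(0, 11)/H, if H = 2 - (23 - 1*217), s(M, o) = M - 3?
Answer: -3/196 ≈ -0.015306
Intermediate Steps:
s(M, o) = -3 + M
H = 196 (H = 2 - (23 - 217) = 2 - 1*(-194) = 2 + 194 = 196)
s(0, 11)/H = (-3 + 0)/196 = -3*1/196 = -3/196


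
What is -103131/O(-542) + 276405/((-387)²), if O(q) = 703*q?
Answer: 40254439423/19021960998 ≈ 2.1162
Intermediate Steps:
-103131/O(-542) + 276405/((-387)²) = -103131/(703*(-542)) + 276405/((-387)²) = -103131/(-381026) + 276405/149769 = -103131*(-1/381026) + 276405*(1/149769) = 103131/381026 + 92135/49923 = 40254439423/19021960998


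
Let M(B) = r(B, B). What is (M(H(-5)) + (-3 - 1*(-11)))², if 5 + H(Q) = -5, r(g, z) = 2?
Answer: 100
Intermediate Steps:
H(Q) = -10 (H(Q) = -5 - 5 = -10)
M(B) = 2
(M(H(-5)) + (-3 - 1*(-11)))² = (2 + (-3 - 1*(-11)))² = (2 + (-3 + 11))² = (2 + 8)² = 10² = 100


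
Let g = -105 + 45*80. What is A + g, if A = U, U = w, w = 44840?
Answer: 48335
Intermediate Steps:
U = 44840
A = 44840
g = 3495 (g = -105 + 3600 = 3495)
A + g = 44840 + 3495 = 48335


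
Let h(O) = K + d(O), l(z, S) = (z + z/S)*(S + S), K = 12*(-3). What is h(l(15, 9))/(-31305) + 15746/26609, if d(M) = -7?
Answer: 494072717/832994745 ≈ 0.59313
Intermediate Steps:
K = -36
l(z, S) = 2*S*(z + z/S) (l(z, S) = (z + z/S)*(2*S) = 2*S*(z + z/S))
h(O) = -43 (h(O) = -36 - 7 = -43)
h(l(15, 9))/(-31305) + 15746/26609 = -43/(-31305) + 15746/26609 = -43*(-1/31305) + 15746*(1/26609) = 43/31305 + 15746/26609 = 494072717/832994745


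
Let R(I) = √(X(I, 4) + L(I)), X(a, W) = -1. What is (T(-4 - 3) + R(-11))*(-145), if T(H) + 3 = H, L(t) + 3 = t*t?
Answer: 1450 - 435*√13 ≈ -118.41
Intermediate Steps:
L(t) = -3 + t² (L(t) = -3 + t*t = -3 + t²)
T(H) = -3 + H
R(I) = √(-4 + I²) (R(I) = √(-1 + (-3 + I²)) = √(-4 + I²))
(T(-4 - 3) + R(-11))*(-145) = ((-3 + (-4 - 3)) + √(-4 + (-11)²))*(-145) = ((-3 - 7) + √(-4 + 121))*(-145) = (-10 + √117)*(-145) = (-10 + 3*√13)*(-145) = 1450 - 435*√13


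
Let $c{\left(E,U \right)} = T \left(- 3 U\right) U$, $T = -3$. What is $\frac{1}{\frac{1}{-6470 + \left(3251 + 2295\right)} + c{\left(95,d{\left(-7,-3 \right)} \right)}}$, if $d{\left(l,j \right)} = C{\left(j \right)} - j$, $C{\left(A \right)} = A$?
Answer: $-924$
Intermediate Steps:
$d{\left(l,j \right)} = 0$ ($d{\left(l,j \right)} = j - j = 0$)
$c{\left(E,U \right)} = 9 U^{2}$ ($c{\left(E,U \right)} = - 3 \left(- 3 U\right) U = 9 U U = 9 U^{2}$)
$\frac{1}{\frac{1}{-6470 + \left(3251 + 2295\right)} + c{\left(95,d{\left(-7,-3 \right)} \right)}} = \frac{1}{\frac{1}{-6470 + \left(3251 + 2295\right)} + 9 \cdot 0^{2}} = \frac{1}{\frac{1}{-6470 + 5546} + 9 \cdot 0} = \frac{1}{\frac{1}{-924} + 0} = \frac{1}{- \frac{1}{924} + 0} = \frac{1}{- \frac{1}{924}} = -924$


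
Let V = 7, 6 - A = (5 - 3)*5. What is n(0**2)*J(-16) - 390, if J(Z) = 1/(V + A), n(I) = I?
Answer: -390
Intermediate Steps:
A = -4 (A = 6 - (5 - 3)*5 = 6 - 2*5 = 6 - 1*10 = 6 - 10 = -4)
J(Z) = 1/3 (J(Z) = 1/(7 - 4) = 1/3)
n(0**2)*J(-16) - 390 = 0**2*(1/3) - 390 = 0*(1/3) - 390 = 0 - 390 = -390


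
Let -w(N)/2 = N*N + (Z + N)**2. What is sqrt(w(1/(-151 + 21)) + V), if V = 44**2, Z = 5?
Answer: sqrt(7968999)/65 ≈ 43.430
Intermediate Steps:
V = 1936
w(N) = -2*N**2 - 2*(5 + N)**2 (w(N) = -2*(N*N + (5 + N)**2) = -2*(N**2 + (5 + N)**2) = -2*N**2 - 2*(5 + N)**2)
sqrt(w(1/(-151 + 21)) + V) = sqrt((-2/(-151 + 21)**2 - 2*(5 + 1/(-151 + 21))**2) + 1936) = sqrt((-2*(1/(-130))**2 - 2*(5 + 1/(-130))**2) + 1936) = sqrt((-2*(-1/130)**2 - 2*(5 - 1/130)**2) + 1936) = sqrt((-2*1/16900 - 2*(649/130)**2) + 1936) = sqrt((-1/8450 - 2*421201/16900) + 1936) = sqrt((-1/8450 - 421201/8450) + 1936) = sqrt(-210601/4225 + 1936) = sqrt(7968999/4225) = sqrt(7968999)/65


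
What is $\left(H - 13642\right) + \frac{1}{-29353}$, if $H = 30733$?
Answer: $\frac{501672122}{29353} \approx 17091.0$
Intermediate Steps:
$\left(H - 13642\right) + \frac{1}{-29353} = \left(30733 - 13642\right) + \frac{1}{-29353} = 17091 - \frac{1}{29353} = \frac{501672122}{29353}$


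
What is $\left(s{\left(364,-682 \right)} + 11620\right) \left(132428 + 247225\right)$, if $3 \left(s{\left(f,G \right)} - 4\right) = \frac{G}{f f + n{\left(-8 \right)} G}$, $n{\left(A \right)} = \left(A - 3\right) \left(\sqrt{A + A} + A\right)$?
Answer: $\frac{424334058063622557}{96153601} + \frac{161870245141 i}{384614404} \approx 4.4131 \cdot 10^{9} + 420.86 i$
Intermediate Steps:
$n{\left(A \right)} = \left(-3 + A\right) \left(A + \sqrt{2} \sqrt{A}\right)$ ($n{\left(A \right)} = \left(-3 + A\right) \left(\sqrt{2 A} + A\right) = \left(-3 + A\right) \left(\sqrt{2} \sqrt{A} + A\right) = \left(-3 + A\right) \left(A + \sqrt{2} \sqrt{A}\right)$)
$s{\left(f,G \right)} = 4 + \frac{G}{3 \left(f^{2} + G \left(88 - 44 i\right)\right)}$ ($s{\left(f,G \right)} = 4 + \frac{G \frac{1}{f f + \left(\left(-8\right)^{2} - -24 + \sqrt{2} \left(-8\right)^{\frac{3}{2}} - 3 \sqrt{2} \sqrt{-8}\right) G}}{3} = 4 + \frac{G \frac{1}{f^{2} + \left(64 + 24 + \sqrt{2} \left(- 16 i \sqrt{2}\right) - 3 \sqrt{2} \cdot 2 i \sqrt{2}\right) G}}{3} = 4 + \frac{G \frac{1}{f^{2} + \left(64 + 24 - 32 i - 12 i\right) G}}{3} = 4 + \frac{G \frac{1}{f^{2} + \left(88 - 44 i\right) G}}{3} = 4 + \frac{G \frac{1}{f^{2} + G \left(88 - 44 i\right)}}{3} = 4 + \frac{G}{3 \left(f^{2} + G \left(88 - 44 i\right)\right)}$)
$\left(s{\left(364,-682 \right)} + 11620\right) \left(132428 + 247225\right) = \left(\frac{12 \cdot 364^{2} - 682 \left(1057 - 528 i\right)}{3 \left(364^{2} + 44 \left(-682\right) \left(2 - i\right)\right)} + 11620\right) \left(132428 + 247225\right) = \left(\frac{12 \cdot 132496 - \left(720874 - 360096 i\right)}{3 \left(132496 - \left(60016 - 30008 i\right)\right)} + 11620\right) 379653 = \left(\frac{1589952 - \left(720874 - 360096 i\right)}{3 \left(72480 + 30008 i\right)} + 11620\right) 379653 = \left(\frac{\frac{72480 - 30008 i}{6153830464} \left(869078 + 360096 i\right)}{3} + 11620\right) 379653 = \left(\frac{\left(72480 - 30008 i\right) \left(869078 + 360096 i\right)}{18461491392} + 11620\right) 379653 = \left(11620 + \frac{\left(72480 - 30008 i\right) \left(869078 + 360096 i\right)}{18461491392}\right) 379653 = 4411567860 + \frac{126551 \left(72480 - 30008 i\right) \left(869078 + 360096 i\right)}{6153830464}$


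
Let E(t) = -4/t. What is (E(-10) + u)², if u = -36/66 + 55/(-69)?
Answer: 12794929/14402025 ≈ 0.88841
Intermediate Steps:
u = -1019/759 (u = -36*1/66 + 55*(-1/69) = -6/11 - 55/69 = -1019/759 ≈ -1.3426)
(E(-10) + u)² = (-4/(-10) - 1019/759)² = (-4*(-⅒) - 1019/759)² = (⅖ - 1019/759)² = (-3577/3795)² = 12794929/14402025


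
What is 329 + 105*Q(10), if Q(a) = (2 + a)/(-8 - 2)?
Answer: 203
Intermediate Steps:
Q(a) = -⅕ - a/10 (Q(a) = (2 + a)/(-10) = (2 + a)*(-⅒) = -⅕ - a/10)
329 + 105*Q(10) = 329 + 105*(-⅕ - ⅒*10) = 329 + 105*(-⅕ - 1) = 329 + 105*(-6/5) = 329 - 126 = 203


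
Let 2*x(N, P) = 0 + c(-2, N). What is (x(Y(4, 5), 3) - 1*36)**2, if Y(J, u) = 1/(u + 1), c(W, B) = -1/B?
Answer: 1521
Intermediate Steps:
Y(J, u) = 1/(1 + u)
x(N, P) = -1/(2*N) (x(N, P) = (0 - 1/N)/2 = (-1/N)/2 = -1/(2*N))
(x(Y(4, 5), 3) - 1*36)**2 = (-1/(2*(1/(1 + 5))) - 1*36)**2 = (-1/(2*(1/6)) - 36)**2 = (-1/(2*1/6) - 36)**2 = (-1/2*6 - 36)**2 = (-3 - 36)**2 = (-39)**2 = 1521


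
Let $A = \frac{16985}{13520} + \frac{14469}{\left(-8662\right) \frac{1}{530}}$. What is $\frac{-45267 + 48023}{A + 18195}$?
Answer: $\frac{32275582144}{202728887447} \approx 0.15921$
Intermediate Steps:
$A = - \frac{10353194233}{11711024}$ ($A = 16985 \cdot \frac{1}{13520} + \frac{14469}{\left(-8662\right) \frac{1}{530}} = \frac{3397}{2704} + \frac{14469}{- \frac{4331}{265}} = \frac{3397}{2704} + 14469 \left(- \frac{265}{4331}\right) = \frac{3397}{2704} - \frac{3834285}{4331} = - \frac{10353194233}{11711024} \approx -884.06$)
$\frac{-45267 + 48023}{A + 18195} = \frac{-45267 + 48023}{- \frac{10353194233}{11711024} + 18195} = \frac{2756}{\frac{202728887447}{11711024}} = 2756 \cdot \frac{11711024}{202728887447} = \frac{32275582144}{202728887447}$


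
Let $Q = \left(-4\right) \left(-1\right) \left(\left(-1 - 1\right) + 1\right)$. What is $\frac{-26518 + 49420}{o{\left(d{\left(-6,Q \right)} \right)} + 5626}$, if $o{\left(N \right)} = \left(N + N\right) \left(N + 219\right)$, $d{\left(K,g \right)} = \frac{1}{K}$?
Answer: $\frac{412236}{99955} \approx 4.1242$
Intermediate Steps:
$Q = -4$ ($Q = 4 \left(-2 + 1\right) = 4 \left(-1\right) = -4$)
$o{\left(N \right)} = 2 N \left(219 + N\right)$
$\frac{-26518 + 49420}{o{\left(d{\left(-6,Q \right)} \right)} + 5626} = \frac{-26518 + 49420}{\frac{2 \left(219 + \frac{1}{-6}\right)}{-6} + 5626} = \frac{22902}{2 \left(- \frac{1}{6}\right) \left(219 - \frac{1}{6}\right) + 5626} = \frac{22902}{2 \left(- \frac{1}{6}\right) \frac{1313}{6} + 5626} = \frac{22902}{- \frac{1313}{18} + 5626} = \frac{22902}{\frac{99955}{18}} = 22902 \cdot \frac{18}{99955} = \frac{412236}{99955}$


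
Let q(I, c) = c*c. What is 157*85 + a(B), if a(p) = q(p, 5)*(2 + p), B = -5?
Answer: 13270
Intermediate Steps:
q(I, c) = c²
a(p) = 50 + 25*p (a(p) = 5²*(2 + p) = 25*(2 + p) = 50 + 25*p)
157*85 + a(B) = 157*85 + (50 + 25*(-5)) = 13345 + (50 - 125) = 13345 - 75 = 13270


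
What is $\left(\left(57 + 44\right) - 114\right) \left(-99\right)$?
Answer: $1287$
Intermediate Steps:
$\left(\left(57 + 44\right) - 114\right) \left(-99\right) = \left(101 - 114\right) \left(-99\right) = \left(-13\right) \left(-99\right) = 1287$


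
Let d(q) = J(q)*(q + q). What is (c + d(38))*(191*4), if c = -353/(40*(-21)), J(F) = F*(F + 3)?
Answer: 18997446943/210 ≈ 9.0464e+7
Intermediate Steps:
J(F) = F*(3 + F)
d(q) = 2*q**2*(3 + q) (d(q) = (q*(3 + q))*(q + q) = (q*(3 + q))*(2*q) = 2*q**2*(3 + q))
c = 353/840 (c = -353/(-840) = -353*(-1/840) = 353/840 ≈ 0.42024)
(c + d(38))*(191*4) = (353/840 + 2*38**2*(3 + 38))*(191*4) = (353/840 + 2*1444*41)*764 = (353/840 + 118408)*764 = (99463073/840)*764 = 18997446943/210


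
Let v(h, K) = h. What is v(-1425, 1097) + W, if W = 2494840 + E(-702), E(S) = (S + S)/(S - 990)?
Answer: 117190544/47 ≈ 2.4934e+6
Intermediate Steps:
E(S) = 2*S/(-990 + S) (E(S) = (2*S)/(-990 + S) = 2*S/(-990 + S))
W = 117257519/47 (W = 2494840 + 2*(-702)/(-990 - 702) = 2494840 + 2*(-702)/(-1692) = 2494840 + 2*(-702)*(-1/1692) = 2494840 + 39/47 = 117257519/47 ≈ 2.4948e+6)
v(-1425, 1097) + W = -1425 + 117257519/47 = 117190544/47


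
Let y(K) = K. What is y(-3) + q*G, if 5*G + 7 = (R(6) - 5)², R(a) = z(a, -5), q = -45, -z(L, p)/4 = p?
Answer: -1965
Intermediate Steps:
z(L, p) = -4*p
R(a) = 20 (R(a) = -4*(-5) = 20)
G = 218/5 (G = -7/5 + (20 - 5)²/5 = -7/5 + (⅕)*15² = -7/5 + (⅕)*225 = -7/5 + 45 = 218/5 ≈ 43.600)
y(-3) + q*G = -3 - 45*218/5 = -3 - 1962 = -1965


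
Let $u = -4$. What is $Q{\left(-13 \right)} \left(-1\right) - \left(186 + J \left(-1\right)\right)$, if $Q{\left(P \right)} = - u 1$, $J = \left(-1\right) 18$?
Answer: $-208$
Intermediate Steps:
$J = -18$
$Q{\left(P \right)} = 4$ ($Q{\left(P \right)} = \left(-1\right) \left(-4\right) 1 = 4 \cdot 1 = 4$)
$Q{\left(-13 \right)} \left(-1\right) - \left(186 + J \left(-1\right)\right) = 4 \left(-1\right) - \left(186 - -18\right) = -4 - 204 = -208$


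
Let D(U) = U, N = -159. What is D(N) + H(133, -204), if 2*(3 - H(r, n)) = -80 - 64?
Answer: -84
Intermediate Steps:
H(r, n) = 75 (H(r, n) = 3 - (-80 - 64)/2 = 3 - 1/2*(-144) = 3 + 72 = 75)
D(N) + H(133, -204) = -159 + 75 = -84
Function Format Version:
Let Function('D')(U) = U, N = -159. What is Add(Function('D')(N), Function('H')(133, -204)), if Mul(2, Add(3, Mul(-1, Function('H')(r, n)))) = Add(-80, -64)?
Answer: -84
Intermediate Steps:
Function('H')(r, n) = 75 (Function('H')(r, n) = Add(3, Mul(Rational(-1, 2), Add(-80, -64))) = Add(3, Mul(Rational(-1, 2), -144)) = Add(3, 72) = 75)
Add(Function('D')(N), Function('H')(133, -204)) = Add(-159, 75) = -84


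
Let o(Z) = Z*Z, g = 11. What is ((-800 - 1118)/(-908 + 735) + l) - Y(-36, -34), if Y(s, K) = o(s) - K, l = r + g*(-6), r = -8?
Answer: -240974/173 ≈ -1392.9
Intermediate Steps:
o(Z) = Z²
l = -74 (l = -8 + 11*(-6) = -8 - 66 = -74)
Y(s, K) = s² - K
((-800 - 1118)/(-908 + 735) + l) - Y(-36, -34) = ((-800 - 1118)/(-908 + 735) - 74) - ((-36)² - 1*(-34)) = (-1918/(-173) - 74) - (1296 + 34) = (-1918*(-1/173) - 74) - 1*1330 = (1918/173 - 74) - 1330 = -10884/173 - 1330 = -240974/173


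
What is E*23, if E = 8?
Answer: 184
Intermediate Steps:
E*23 = 8*23 = 184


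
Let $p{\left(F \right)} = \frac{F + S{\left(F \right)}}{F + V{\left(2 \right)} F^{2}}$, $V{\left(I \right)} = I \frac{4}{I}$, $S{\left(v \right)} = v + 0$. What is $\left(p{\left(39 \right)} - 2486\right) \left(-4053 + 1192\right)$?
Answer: $\frac{1116648300}{157} \approx 7.1124 \cdot 10^{6}$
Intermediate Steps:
$S{\left(v \right)} = v$
$V{\left(I \right)} = 4$
$p{\left(F \right)} = \frac{2 F}{F + 4 F^{2}}$ ($p{\left(F \right)} = \frac{F + F}{F + 4 F^{2}} = \frac{2 F}{F + 4 F^{2}}$)
$\left(p{\left(39 \right)} - 2486\right) \left(-4053 + 1192\right) = \left(\frac{2}{1 + 4 \cdot 39} - 2486\right) \left(-4053 + 1192\right) = \left(\frac{2}{1 + 156} - 2486\right) \left(-2861\right) = \left(\frac{2}{157} - 2486\right) \left(-2861\right) = \left(- \frac{390300}{157}\right) \left(-2861\right) = \frac{1116648300}{157}$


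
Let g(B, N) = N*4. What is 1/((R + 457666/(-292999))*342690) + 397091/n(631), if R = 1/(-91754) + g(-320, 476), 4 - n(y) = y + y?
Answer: -3479870902849515250514561/11024368710965403084210 ≈ -315.65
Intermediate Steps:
g(B, N) = 4*N
n(y) = 4 - 2*y (n(y) = 4 - (y + y) = 4 - 2*y)
R = 174699615/91754 (R = 1/(-91754) + 4*476 = -1/91754 + 1904 = 174699615/91754 ≈ 1904.0)
1/((R + 457666/(-292999))*342690) + 397091/n(631) = 1/((174699615/91754 + 457666/(-292999))*342690) + 397091/(4 - 2*631) = (1/342690)/(174699615/91754 + 457666*(-1/292999)) + 397091/(4 - 1262) = (1/342690)/(174699615/91754 - 457666/292999) + 397091/(-1258) = (1/342690)/(51144819809221/26883830246) + 397091*(-1/1258) = (26883830246/51144819809221)*(1/342690) - 397091/1258 = 13441915123/8763409150210972245 - 397091/1258 = -3479870902849515250514561/11024368710965403084210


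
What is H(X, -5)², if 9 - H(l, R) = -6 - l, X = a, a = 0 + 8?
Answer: 529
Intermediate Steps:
a = 8
X = 8
H(l, R) = 15 + l (H(l, R) = 9 - (-6 - l) = 9 + (6 + l) = 15 + l)
H(X, -5)² = (15 + 8)² = 23² = 529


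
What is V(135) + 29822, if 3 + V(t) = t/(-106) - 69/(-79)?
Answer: 249700955/8374 ≈ 29819.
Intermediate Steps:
V(t) = -168/79 - t/106 (V(t) = -3 + (t/(-106) - 69/(-79)) = -3 + (t*(-1/106) - 69*(-1/79)) = -3 + (-t/106 + 69/79) = -3 + (69/79 - t/106) = -168/79 - t/106)
V(135) + 29822 = (-168/79 - 1/106*135) + 29822 = (-168/79 - 135/106) + 29822 = -28473/8374 + 29822 = 249700955/8374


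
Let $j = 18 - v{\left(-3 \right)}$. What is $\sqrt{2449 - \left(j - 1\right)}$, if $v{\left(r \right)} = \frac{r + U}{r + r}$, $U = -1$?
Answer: $\frac{\sqrt{21894}}{3} \approx 49.322$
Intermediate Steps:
$v{\left(r \right)} = \frac{-1 + r}{2 r}$ ($v{\left(r \right)} = \frac{r - 1}{r + r} = \frac{-1 + r}{2 r}$)
$j = \frac{52}{3}$ ($j = 18 - \frac{-1 - 3}{2 \left(-3\right)} = 18 - \frac{1}{2} \left(- \frac{1}{3}\right) \left(-4\right) = 18 - \frac{2}{3} = \frac{52}{3} \approx 17.333$)
$\sqrt{2449 - \left(j - 1\right)} = \sqrt{2449 - \left(\frac{52}{3} - 1\right)} = \sqrt{2449 - \frac{49}{3}} = \sqrt{\frac{7298}{3}} = \frac{\sqrt{21894}}{3}$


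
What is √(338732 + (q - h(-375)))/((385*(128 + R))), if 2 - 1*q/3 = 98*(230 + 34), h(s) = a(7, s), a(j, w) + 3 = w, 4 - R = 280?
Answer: -√2615/5698 ≈ -0.0089746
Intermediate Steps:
R = -276 (R = 4 - 1*280 = 4 - 280 = -276)
a(j, w) = -3 + w
h(s) = -3 + s
q = -77610 (q = 6 - 294*(230 + 34) = 6 - 294*264 = 6 - 3*25872 = 6 - 77616 = -77610)
√(338732 + (q - h(-375)))/((385*(128 + R))) = √(338732 + (-77610 - (-3 - 375)))/((385*(128 - 276))) = √(338732 + (-77610 - 1*(-378)))/((385*(-148))) = √(338732 + (-77610 + 378))/(-56980) = √(338732 - 77232)*(-1/56980) = √261500*(-1/56980) = (10*√2615)*(-1/56980) = -√2615/5698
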